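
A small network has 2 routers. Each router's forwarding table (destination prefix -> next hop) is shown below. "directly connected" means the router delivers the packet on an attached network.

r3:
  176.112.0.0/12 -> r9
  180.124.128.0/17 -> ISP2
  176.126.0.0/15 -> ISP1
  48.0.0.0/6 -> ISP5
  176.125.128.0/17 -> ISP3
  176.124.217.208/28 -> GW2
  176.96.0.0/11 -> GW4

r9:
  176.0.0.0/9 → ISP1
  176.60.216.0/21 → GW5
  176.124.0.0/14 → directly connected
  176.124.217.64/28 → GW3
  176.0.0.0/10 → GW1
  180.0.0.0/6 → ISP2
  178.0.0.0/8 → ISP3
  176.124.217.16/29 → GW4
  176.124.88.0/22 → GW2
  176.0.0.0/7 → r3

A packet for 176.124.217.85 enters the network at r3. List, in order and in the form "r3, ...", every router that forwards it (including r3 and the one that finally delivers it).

At r3: longest match for 176.124.217.85 is 176.112.0.0/12 -> r9
At r9: longest match for 176.124.217.85 is 176.124.0.0/14 -> directly connected

r3, r9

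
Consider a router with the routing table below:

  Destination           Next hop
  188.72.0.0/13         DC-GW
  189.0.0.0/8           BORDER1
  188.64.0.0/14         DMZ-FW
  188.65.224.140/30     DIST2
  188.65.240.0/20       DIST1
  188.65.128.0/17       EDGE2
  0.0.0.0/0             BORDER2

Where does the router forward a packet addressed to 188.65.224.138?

EDGE2

Routes whose prefix contains 188.65.224.138:
  0.0.0.0/0 (default, matches everything) -> BORDER2
  188.64.0.0/14 (188.64.0.0 - 188.67.255.255) -> DMZ-FW
  188.65.128.0/17 (188.65.128.0 - 188.65.255.255) -> EDGE2
More-specific entries that do NOT match:
  188.65.224.140/30 (188.65.224.140 - 188.65.224.143) does not contain 188.65.224.138
  188.65.240.0/20 (188.65.240.0 - 188.65.255.255) does not contain 188.65.224.138
Longest matching prefix is /17 -> next hop EDGE2.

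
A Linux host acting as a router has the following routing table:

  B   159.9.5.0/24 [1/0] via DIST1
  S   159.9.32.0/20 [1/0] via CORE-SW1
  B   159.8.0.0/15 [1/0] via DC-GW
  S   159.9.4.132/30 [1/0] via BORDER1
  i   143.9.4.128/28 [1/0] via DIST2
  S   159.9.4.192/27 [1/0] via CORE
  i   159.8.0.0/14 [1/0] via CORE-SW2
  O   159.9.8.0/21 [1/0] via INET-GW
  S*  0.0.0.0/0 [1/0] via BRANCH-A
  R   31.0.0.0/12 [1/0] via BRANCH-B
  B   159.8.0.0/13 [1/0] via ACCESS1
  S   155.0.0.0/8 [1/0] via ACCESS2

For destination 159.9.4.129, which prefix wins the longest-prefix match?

159.8.0.0/15

Entries matching 159.9.4.129:
  0.0.0.0/0 (default, matches everything)
  159.8.0.0/13 (159.8.0.0 - 159.15.255.255)
  159.8.0.0/14 (159.8.0.0 - 159.11.255.255)
  159.8.0.0/15 (159.8.0.0 - 159.9.255.255)
Most specific is 159.8.0.0/15.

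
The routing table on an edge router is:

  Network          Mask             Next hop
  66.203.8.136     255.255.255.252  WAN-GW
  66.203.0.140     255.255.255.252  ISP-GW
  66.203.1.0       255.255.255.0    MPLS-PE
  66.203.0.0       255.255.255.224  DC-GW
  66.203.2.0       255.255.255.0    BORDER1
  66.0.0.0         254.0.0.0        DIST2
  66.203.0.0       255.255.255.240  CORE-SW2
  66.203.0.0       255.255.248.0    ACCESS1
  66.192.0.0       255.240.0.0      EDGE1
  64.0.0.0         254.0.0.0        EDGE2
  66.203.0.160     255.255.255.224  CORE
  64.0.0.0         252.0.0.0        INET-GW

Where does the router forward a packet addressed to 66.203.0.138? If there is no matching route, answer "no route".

ACCESS1

Routes whose prefix contains 66.203.0.138:
  64.0.0.0/6 (64.0.0.0 - 67.255.255.255) -> INET-GW
  66.0.0.0/7 (66.0.0.0 - 67.255.255.255) -> DIST2
  66.192.0.0/12 (66.192.0.0 - 66.207.255.255) -> EDGE1
  66.203.0.0/21 (66.203.0.0 - 66.203.7.255) -> ACCESS1
More-specific entries that do NOT match:
  66.203.8.136/30 (66.203.8.136 - 66.203.8.139) does not contain 66.203.0.138
  66.203.0.140/30 (66.203.0.140 - 66.203.0.143) does not contain 66.203.0.138
  66.203.0.0/28 (66.203.0.0 - 66.203.0.15) does not contain 66.203.0.138
  66.203.0.0/27 (66.203.0.0 - 66.203.0.31) does not contain 66.203.0.138
  66.203.0.160/27 (66.203.0.160 - 66.203.0.191) does not contain 66.203.0.138
  66.203.1.0/24 (66.203.1.0 - 66.203.1.255) does not contain 66.203.0.138
  66.203.2.0/24 (66.203.2.0 - 66.203.2.255) does not contain 66.203.0.138
Longest matching prefix is /21 -> next hop ACCESS1.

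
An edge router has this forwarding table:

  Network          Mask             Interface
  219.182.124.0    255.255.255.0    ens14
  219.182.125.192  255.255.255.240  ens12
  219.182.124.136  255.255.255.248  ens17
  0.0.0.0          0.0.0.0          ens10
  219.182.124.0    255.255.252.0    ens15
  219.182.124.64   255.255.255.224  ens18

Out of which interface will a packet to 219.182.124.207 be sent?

ens14

Routes whose prefix contains 219.182.124.207:
  0.0.0.0/0 (default, matches everything) -> ens10
  219.182.124.0/22 (219.182.124.0 - 219.182.127.255) -> ens15
  219.182.124.0/24 (219.182.124.0 - 219.182.124.255) -> ens14
More-specific entries that do NOT match:
  219.182.124.136/29 (219.182.124.136 - 219.182.124.143) does not contain 219.182.124.207
  219.182.125.192/28 (219.182.125.192 - 219.182.125.207) does not contain 219.182.124.207
  219.182.124.64/27 (219.182.124.64 - 219.182.124.95) does not contain 219.182.124.207
Longest matching prefix is /24 -> interface ens14.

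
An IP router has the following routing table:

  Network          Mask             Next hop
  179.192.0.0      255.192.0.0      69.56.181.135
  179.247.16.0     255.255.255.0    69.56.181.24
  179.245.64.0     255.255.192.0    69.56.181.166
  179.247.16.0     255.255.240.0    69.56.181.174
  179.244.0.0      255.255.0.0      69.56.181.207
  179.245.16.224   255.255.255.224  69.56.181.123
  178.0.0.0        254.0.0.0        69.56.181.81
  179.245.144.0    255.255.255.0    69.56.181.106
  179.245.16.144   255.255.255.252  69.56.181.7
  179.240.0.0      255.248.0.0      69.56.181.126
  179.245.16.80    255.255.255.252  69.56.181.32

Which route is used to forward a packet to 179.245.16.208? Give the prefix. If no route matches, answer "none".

Entries matching 179.245.16.208:
  178.0.0.0/7 (178.0.0.0 - 179.255.255.255)
  179.192.0.0/10 (179.192.0.0 - 179.255.255.255)
  179.240.0.0/13 (179.240.0.0 - 179.247.255.255)
Most specific is 179.240.0.0/13.

179.240.0.0/13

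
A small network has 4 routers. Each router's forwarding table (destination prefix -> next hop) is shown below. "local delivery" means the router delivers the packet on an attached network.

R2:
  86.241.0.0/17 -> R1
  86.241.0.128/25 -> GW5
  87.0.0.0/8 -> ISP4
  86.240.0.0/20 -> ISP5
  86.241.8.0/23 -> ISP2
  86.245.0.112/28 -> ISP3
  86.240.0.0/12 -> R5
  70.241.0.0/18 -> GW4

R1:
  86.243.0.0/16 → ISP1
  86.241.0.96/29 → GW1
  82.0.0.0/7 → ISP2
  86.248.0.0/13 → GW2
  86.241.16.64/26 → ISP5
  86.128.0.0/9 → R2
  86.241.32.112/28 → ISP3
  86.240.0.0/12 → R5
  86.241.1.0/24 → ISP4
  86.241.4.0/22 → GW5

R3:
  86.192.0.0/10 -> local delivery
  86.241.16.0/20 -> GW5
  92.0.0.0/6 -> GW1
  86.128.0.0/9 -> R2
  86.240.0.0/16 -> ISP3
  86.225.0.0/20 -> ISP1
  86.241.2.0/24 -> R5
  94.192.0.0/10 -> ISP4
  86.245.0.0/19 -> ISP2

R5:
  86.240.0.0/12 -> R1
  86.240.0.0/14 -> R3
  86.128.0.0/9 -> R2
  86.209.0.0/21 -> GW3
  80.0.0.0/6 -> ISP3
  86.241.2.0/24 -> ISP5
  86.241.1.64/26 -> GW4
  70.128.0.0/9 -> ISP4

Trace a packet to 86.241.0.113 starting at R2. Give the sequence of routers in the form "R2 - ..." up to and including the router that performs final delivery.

R2 - R1 - R5 - R3

At R2: longest match for 86.241.0.113 is 86.241.0.0/17 -> R1
At R1: longest match for 86.241.0.113 is 86.240.0.0/12 -> R5
At R5: longest match for 86.241.0.113 is 86.240.0.0/14 -> R3
At R3: longest match for 86.241.0.113 is 86.192.0.0/10 -> local delivery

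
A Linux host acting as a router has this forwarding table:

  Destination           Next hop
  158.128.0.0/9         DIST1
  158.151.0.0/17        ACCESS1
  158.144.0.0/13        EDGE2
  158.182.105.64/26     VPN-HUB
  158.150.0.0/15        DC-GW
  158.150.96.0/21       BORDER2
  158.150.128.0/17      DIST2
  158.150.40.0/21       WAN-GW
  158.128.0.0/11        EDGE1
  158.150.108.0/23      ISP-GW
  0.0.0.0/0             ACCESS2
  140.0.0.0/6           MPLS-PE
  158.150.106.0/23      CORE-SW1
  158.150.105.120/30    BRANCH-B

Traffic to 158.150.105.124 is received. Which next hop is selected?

Routes whose prefix contains 158.150.105.124:
  0.0.0.0/0 (default, matches everything) -> ACCESS2
  158.128.0.0/9 (158.128.0.0 - 158.255.255.255) -> DIST1
  158.128.0.0/11 (158.128.0.0 - 158.159.255.255) -> EDGE1
  158.144.0.0/13 (158.144.0.0 - 158.151.255.255) -> EDGE2
  158.150.0.0/15 (158.150.0.0 - 158.151.255.255) -> DC-GW
More-specific entries that do NOT match:
  158.150.105.120/30 (158.150.105.120 - 158.150.105.123) does not contain 158.150.105.124
  158.182.105.64/26 (158.182.105.64 - 158.182.105.127) does not contain 158.150.105.124
  158.150.108.0/23 (158.150.108.0 - 158.150.109.255) does not contain 158.150.105.124
  158.150.106.0/23 (158.150.106.0 - 158.150.107.255) does not contain 158.150.105.124
  158.150.96.0/21 (158.150.96.0 - 158.150.103.255) does not contain 158.150.105.124
  158.150.40.0/21 (158.150.40.0 - 158.150.47.255) does not contain 158.150.105.124
  158.151.0.0/17 (158.151.0.0 - 158.151.127.255) does not contain 158.150.105.124
  158.150.128.0/17 (158.150.128.0 - 158.150.255.255) does not contain 158.150.105.124
Longest matching prefix is /15 -> next hop DC-GW.

DC-GW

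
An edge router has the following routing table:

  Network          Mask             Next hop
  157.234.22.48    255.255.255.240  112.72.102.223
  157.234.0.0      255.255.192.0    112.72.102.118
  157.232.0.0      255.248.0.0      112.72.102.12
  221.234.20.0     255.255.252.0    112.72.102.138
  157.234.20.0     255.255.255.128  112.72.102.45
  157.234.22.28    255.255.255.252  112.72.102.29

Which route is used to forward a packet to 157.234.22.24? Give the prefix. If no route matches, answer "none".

Entries matching 157.234.22.24:
  157.232.0.0/13 (157.232.0.0 - 157.239.255.255)
  157.234.0.0/18 (157.234.0.0 - 157.234.63.255)
Most specific is 157.234.0.0/18.

157.234.0.0/18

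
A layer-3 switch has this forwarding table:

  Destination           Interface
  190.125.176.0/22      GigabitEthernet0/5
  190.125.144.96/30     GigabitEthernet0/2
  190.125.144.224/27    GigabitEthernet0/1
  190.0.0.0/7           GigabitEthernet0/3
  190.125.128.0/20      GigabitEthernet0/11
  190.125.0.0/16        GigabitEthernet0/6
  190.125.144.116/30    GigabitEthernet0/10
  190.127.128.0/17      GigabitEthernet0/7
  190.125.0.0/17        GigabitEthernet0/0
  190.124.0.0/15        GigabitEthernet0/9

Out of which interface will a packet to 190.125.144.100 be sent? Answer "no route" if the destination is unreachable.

Routes whose prefix contains 190.125.144.100:
  190.0.0.0/7 (190.0.0.0 - 191.255.255.255) -> GigabitEthernet0/3
  190.124.0.0/15 (190.124.0.0 - 190.125.255.255) -> GigabitEthernet0/9
  190.125.0.0/16 (190.125.0.0 - 190.125.255.255) -> GigabitEthernet0/6
More-specific entries that do NOT match:
  190.125.144.96/30 (190.125.144.96 - 190.125.144.99) does not contain 190.125.144.100
  190.125.144.116/30 (190.125.144.116 - 190.125.144.119) does not contain 190.125.144.100
  190.125.144.224/27 (190.125.144.224 - 190.125.144.255) does not contain 190.125.144.100
  190.125.176.0/22 (190.125.176.0 - 190.125.179.255) does not contain 190.125.144.100
  190.125.128.0/20 (190.125.128.0 - 190.125.143.255) does not contain 190.125.144.100
  190.127.128.0/17 (190.127.128.0 - 190.127.255.255) does not contain 190.125.144.100
  190.125.0.0/17 (190.125.0.0 - 190.125.127.255) does not contain 190.125.144.100
Longest matching prefix is /16 -> interface GigabitEthernet0/6.

GigabitEthernet0/6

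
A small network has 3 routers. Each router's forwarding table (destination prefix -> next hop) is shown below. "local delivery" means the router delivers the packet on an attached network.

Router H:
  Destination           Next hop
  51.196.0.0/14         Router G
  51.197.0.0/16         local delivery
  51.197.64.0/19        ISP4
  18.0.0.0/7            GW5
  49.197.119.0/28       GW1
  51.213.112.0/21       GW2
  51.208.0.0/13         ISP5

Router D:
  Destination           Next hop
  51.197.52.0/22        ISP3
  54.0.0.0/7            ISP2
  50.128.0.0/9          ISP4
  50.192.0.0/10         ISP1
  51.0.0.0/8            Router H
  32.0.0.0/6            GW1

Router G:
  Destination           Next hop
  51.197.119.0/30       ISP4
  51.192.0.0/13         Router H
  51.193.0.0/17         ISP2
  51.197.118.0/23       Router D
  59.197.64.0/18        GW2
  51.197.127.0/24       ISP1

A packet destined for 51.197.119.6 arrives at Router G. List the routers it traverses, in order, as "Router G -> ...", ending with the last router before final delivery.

At Router G: longest match for 51.197.119.6 is 51.197.118.0/23 -> Router D
At Router D: longest match for 51.197.119.6 is 51.0.0.0/8 -> Router H
At Router H: longest match for 51.197.119.6 is 51.197.0.0/16 -> local delivery

Router G -> Router D -> Router H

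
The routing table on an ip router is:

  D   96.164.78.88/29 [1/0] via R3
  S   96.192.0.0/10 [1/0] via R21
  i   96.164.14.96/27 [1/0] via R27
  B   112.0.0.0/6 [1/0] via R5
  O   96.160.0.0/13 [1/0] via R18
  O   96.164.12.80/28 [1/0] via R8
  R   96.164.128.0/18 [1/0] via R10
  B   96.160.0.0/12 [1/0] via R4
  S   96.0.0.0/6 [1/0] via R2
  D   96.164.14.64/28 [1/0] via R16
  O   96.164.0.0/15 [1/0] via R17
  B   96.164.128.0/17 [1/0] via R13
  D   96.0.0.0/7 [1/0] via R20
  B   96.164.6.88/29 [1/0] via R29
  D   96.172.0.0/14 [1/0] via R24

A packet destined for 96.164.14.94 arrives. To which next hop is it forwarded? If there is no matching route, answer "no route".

R17

Routes whose prefix contains 96.164.14.94:
  96.0.0.0/6 (96.0.0.0 - 99.255.255.255) -> R2
  96.0.0.0/7 (96.0.0.0 - 97.255.255.255) -> R20
  96.160.0.0/12 (96.160.0.0 - 96.175.255.255) -> R4
  96.160.0.0/13 (96.160.0.0 - 96.167.255.255) -> R18
  96.164.0.0/15 (96.164.0.0 - 96.165.255.255) -> R17
More-specific entries that do NOT match:
  96.164.78.88/29 (96.164.78.88 - 96.164.78.95) does not contain 96.164.14.94
  96.164.6.88/29 (96.164.6.88 - 96.164.6.95) does not contain 96.164.14.94
  96.164.12.80/28 (96.164.12.80 - 96.164.12.95) does not contain 96.164.14.94
  96.164.14.64/28 (96.164.14.64 - 96.164.14.79) does not contain 96.164.14.94
  96.164.14.96/27 (96.164.14.96 - 96.164.14.127) does not contain 96.164.14.94
  96.164.128.0/18 (96.164.128.0 - 96.164.191.255) does not contain 96.164.14.94
  96.164.128.0/17 (96.164.128.0 - 96.164.255.255) does not contain 96.164.14.94
Longest matching prefix is /15 -> next hop R17.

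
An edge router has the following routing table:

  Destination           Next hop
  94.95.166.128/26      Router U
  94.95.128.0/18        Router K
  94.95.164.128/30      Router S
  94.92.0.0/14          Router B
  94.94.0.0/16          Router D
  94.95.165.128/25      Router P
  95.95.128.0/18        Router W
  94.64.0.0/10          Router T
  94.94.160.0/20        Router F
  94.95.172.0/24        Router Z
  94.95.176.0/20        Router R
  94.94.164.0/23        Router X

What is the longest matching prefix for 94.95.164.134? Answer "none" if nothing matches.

94.95.128.0/18

Entries matching 94.95.164.134:
  94.64.0.0/10 (94.64.0.0 - 94.127.255.255)
  94.92.0.0/14 (94.92.0.0 - 94.95.255.255)
  94.95.128.0/18 (94.95.128.0 - 94.95.191.255)
Most specific is 94.95.128.0/18.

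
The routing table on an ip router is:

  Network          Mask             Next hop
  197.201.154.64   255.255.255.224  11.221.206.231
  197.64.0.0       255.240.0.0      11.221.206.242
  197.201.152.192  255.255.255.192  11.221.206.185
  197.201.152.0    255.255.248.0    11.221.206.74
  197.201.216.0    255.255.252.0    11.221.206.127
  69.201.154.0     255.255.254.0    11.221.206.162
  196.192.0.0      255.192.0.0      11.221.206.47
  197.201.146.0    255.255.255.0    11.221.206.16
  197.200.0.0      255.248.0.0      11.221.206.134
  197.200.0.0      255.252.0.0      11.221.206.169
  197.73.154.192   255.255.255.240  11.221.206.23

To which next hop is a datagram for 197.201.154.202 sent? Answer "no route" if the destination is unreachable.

11.221.206.74

Routes whose prefix contains 197.201.154.202:
  197.200.0.0/13 (197.200.0.0 - 197.207.255.255) -> 11.221.206.134
  197.200.0.0/14 (197.200.0.0 - 197.203.255.255) -> 11.221.206.169
  197.201.152.0/21 (197.201.152.0 - 197.201.159.255) -> 11.221.206.74
More-specific entries that do NOT match:
  197.73.154.192/28 (197.73.154.192 - 197.73.154.207) does not contain 197.201.154.202
  197.201.154.64/27 (197.201.154.64 - 197.201.154.95) does not contain 197.201.154.202
  197.201.152.192/26 (197.201.152.192 - 197.201.152.255) does not contain 197.201.154.202
  197.201.146.0/24 (197.201.146.0 - 197.201.146.255) does not contain 197.201.154.202
  69.201.154.0/23 (69.201.154.0 - 69.201.155.255) does not contain 197.201.154.202
  197.201.216.0/22 (197.201.216.0 - 197.201.219.255) does not contain 197.201.154.202
Longest matching prefix is /21 -> next hop 11.221.206.74.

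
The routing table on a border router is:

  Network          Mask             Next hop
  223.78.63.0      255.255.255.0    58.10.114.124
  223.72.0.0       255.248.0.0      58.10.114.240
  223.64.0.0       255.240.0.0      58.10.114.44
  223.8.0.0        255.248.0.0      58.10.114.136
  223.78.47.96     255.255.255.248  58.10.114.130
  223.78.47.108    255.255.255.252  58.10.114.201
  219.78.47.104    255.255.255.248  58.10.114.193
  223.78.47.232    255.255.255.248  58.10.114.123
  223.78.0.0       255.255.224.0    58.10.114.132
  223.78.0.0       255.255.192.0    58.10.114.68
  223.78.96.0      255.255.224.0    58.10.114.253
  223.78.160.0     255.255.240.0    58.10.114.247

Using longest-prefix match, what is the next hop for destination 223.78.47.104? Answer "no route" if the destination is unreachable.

Routes whose prefix contains 223.78.47.104:
  223.64.0.0/12 (223.64.0.0 - 223.79.255.255) -> 58.10.114.44
  223.72.0.0/13 (223.72.0.0 - 223.79.255.255) -> 58.10.114.240
  223.78.0.0/18 (223.78.0.0 - 223.78.63.255) -> 58.10.114.68
More-specific entries that do NOT match:
  223.78.47.108/30 (223.78.47.108 - 223.78.47.111) does not contain 223.78.47.104
  223.78.47.96/29 (223.78.47.96 - 223.78.47.103) does not contain 223.78.47.104
  219.78.47.104/29 (219.78.47.104 - 219.78.47.111) does not contain 223.78.47.104
  223.78.47.232/29 (223.78.47.232 - 223.78.47.239) does not contain 223.78.47.104
  223.78.63.0/24 (223.78.63.0 - 223.78.63.255) does not contain 223.78.47.104
  223.78.160.0/20 (223.78.160.0 - 223.78.175.255) does not contain 223.78.47.104
  223.78.0.0/19 (223.78.0.0 - 223.78.31.255) does not contain 223.78.47.104
  223.78.96.0/19 (223.78.96.0 - 223.78.127.255) does not contain 223.78.47.104
Longest matching prefix is /18 -> next hop 58.10.114.68.

58.10.114.68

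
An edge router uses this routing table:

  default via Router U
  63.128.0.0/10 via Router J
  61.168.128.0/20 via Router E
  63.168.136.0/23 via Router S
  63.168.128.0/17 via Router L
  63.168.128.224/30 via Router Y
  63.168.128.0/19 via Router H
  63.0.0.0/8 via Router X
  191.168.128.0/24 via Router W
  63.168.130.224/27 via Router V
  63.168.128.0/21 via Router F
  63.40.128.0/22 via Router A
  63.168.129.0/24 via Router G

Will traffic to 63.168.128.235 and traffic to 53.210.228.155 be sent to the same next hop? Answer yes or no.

no

63.168.128.235: longest match 63.168.128.0/21 -> Router F
53.210.228.155: longest match 0.0.0.0/0 -> Router U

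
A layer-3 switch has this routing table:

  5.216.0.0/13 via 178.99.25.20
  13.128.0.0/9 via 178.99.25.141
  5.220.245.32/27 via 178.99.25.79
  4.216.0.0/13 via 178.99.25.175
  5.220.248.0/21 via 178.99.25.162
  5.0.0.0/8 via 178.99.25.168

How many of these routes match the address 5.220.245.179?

Prefixes containing 5.220.245.179:
  5.0.0.0/8 (5.0.0.0 - 5.255.255.255)
  5.216.0.0/13 (5.216.0.0 - 5.223.255.255)
Total matching entries: 2.

2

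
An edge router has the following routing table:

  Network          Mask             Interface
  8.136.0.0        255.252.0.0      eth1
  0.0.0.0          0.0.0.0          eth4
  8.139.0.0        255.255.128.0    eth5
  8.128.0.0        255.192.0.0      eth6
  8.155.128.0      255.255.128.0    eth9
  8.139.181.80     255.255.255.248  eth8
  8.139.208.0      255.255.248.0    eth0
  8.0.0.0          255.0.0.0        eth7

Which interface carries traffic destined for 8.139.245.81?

eth1

Routes whose prefix contains 8.139.245.81:
  0.0.0.0/0 (default, matches everything) -> eth4
  8.0.0.0/8 (8.0.0.0 - 8.255.255.255) -> eth7
  8.128.0.0/10 (8.128.0.0 - 8.191.255.255) -> eth6
  8.136.0.0/14 (8.136.0.0 - 8.139.255.255) -> eth1
More-specific entries that do NOT match:
  8.139.181.80/29 (8.139.181.80 - 8.139.181.87) does not contain 8.139.245.81
  8.139.208.0/21 (8.139.208.0 - 8.139.215.255) does not contain 8.139.245.81
  8.139.0.0/17 (8.139.0.0 - 8.139.127.255) does not contain 8.139.245.81
  8.155.128.0/17 (8.155.128.0 - 8.155.255.255) does not contain 8.139.245.81
Longest matching prefix is /14 -> interface eth1.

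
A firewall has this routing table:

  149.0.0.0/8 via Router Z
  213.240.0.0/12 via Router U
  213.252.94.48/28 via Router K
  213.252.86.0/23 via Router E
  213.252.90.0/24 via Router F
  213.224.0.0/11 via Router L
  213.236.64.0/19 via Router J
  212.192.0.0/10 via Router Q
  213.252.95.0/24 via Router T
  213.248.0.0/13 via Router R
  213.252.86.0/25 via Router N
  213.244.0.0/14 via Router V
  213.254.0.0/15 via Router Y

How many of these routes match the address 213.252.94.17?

3

Prefixes containing 213.252.94.17:
  213.224.0.0/11 (213.224.0.0 - 213.255.255.255)
  213.240.0.0/12 (213.240.0.0 - 213.255.255.255)
  213.248.0.0/13 (213.248.0.0 - 213.255.255.255)
Total matching entries: 3.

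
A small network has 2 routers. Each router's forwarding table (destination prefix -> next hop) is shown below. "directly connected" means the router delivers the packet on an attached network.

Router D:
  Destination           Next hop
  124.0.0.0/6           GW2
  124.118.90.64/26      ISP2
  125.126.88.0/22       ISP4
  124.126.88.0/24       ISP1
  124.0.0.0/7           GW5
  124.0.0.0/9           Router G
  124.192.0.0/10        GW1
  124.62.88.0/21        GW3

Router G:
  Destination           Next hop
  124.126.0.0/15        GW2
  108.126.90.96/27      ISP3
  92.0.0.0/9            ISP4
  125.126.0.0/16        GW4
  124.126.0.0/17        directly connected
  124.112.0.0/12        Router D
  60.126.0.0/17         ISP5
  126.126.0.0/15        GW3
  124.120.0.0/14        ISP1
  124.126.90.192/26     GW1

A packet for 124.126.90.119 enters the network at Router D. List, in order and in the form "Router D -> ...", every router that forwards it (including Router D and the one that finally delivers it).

Router D -> Router G

At Router D: longest match for 124.126.90.119 is 124.0.0.0/9 -> Router G
At Router G: longest match for 124.126.90.119 is 124.126.0.0/17 -> directly connected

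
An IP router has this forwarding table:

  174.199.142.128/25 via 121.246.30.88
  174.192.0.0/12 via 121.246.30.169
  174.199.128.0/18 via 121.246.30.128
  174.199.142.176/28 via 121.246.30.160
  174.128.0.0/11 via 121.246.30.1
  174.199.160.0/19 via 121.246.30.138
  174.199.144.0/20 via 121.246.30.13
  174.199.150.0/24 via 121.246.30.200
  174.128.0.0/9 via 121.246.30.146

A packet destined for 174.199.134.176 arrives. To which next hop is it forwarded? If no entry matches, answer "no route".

Routes whose prefix contains 174.199.134.176:
  174.128.0.0/9 (174.128.0.0 - 174.255.255.255) -> 121.246.30.146
  174.192.0.0/12 (174.192.0.0 - 174.207.255.255) -> 121.246.30.169
  174.199.128.0/18 (174.199.128.0 - 174.199.191.255) -> 121.246.30.128
More-specific entries that do NOT match:
  174.199.142.176/28 (174.199.142.176 - 174.199.142.191) does not contain 174.199.134.176
  174.199.142.128/25 (174.199.142.128 - 174.199.142.255) does not contain 174.199.134.176
  174.199.150.0/24 (174.199.150.0 - 174.199.150.255) does not contain 174.199.134.176
  174.199.144.0/20 (174.199.144.0 - 174.199.159.255) does not contain 174.199.134.176
  174.199.160.0/19 (174.199.160.0 - 174.199.191.255) does not contain 174.199.134.176
Longest matching prefix is /18 -> next hop 121.246.30.128.

121.246.30.128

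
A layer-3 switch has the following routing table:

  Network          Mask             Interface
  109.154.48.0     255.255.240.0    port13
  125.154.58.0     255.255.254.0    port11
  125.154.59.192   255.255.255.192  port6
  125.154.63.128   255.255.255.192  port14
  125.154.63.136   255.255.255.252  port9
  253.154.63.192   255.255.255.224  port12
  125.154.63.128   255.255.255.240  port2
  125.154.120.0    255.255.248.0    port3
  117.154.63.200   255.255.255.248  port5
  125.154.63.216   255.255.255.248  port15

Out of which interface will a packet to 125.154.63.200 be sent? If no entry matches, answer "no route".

No entry's prefix contains 125.154.63.200; there is no default route.

no route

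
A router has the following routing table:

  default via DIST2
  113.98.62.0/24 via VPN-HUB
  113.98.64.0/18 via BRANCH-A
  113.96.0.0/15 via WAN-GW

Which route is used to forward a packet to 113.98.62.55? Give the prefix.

113.98.62.0/24

Entries matching 113.98.62.55:
  0.0.0.0/0 (default, matches everything)
  113.98.62.0/24 (113.98.62.0 - 113.98.62.255)
Most specific is 113.98.62.0/24.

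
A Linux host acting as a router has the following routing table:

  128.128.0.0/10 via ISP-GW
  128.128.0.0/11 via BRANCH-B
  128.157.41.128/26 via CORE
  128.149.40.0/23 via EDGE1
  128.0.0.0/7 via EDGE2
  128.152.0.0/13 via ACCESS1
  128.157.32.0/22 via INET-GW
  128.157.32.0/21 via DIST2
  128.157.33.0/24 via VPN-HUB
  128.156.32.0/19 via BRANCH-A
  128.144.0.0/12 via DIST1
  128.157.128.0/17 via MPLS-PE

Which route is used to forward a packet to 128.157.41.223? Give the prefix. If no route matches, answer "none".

128.152.0.0/13

Entries matching 128.157.41.223:
  128.0.0.0/7 (128.0.0.0 - 129.255.255.255)
  128.128.0.0/10 (128.128.0.0 - 128.191.255.255)
  128.128.0.0/11 (128.128.0.0 - 128.159.255.255)
  128.144.0.0/12 (128.144.0.0 - 128.159.255.255)
  128.152.0.0/13 (128.152.0.0 - 128.159.255.255)
Most specific is 128.152.0.0/13.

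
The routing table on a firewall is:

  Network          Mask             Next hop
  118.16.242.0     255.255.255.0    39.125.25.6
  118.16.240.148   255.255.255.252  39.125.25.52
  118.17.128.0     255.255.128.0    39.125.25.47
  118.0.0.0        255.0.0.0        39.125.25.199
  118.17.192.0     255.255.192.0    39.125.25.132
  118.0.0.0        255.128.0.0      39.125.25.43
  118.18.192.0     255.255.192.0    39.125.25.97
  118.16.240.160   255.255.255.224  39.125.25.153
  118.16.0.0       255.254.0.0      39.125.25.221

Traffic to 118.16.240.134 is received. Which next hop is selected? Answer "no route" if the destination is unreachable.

Routes whose prefix contains 118.16.240.134:
  118.0.0.0/8 (118.0.0.0 - 118.255.255.255) -> 39.125.25.199
  118.0.0.0/9 (118.0.0.0 - 118.127.255.255) -> 39.125.25.43
  118.16.0.0/15 (118.16.0.0 - 118.17.255.255) -> 39.125.25.221
More-specific entries that do NOT match:
  118.16.240.148/30 (118.16.240.148 - 118.16.240.151) does not contain 118.16.240.134
  118.16.240.160/27 (118.16.240.160 - 118.16.240.191) does not contain 118.16.240.134
  118.16.242.0/24 (118.16.242.0 - 118.16.242.255) does not contain 118.16.240.134
  118.17.192.0/18 (118.17.192.0 - 118.17.255.255) does not contain 118.16.240.134
  118.18.192.0/18 (118.18.192.0 - 118.18.255.255) does not contain 118.16.240.134
  118.17.128.0/17 (118.17.128.0 - 118.17.255.255) does not contain 118.16.240.134
Longest matching prefix is /15 -> next hop 39.125.25.221.

39.125.25.221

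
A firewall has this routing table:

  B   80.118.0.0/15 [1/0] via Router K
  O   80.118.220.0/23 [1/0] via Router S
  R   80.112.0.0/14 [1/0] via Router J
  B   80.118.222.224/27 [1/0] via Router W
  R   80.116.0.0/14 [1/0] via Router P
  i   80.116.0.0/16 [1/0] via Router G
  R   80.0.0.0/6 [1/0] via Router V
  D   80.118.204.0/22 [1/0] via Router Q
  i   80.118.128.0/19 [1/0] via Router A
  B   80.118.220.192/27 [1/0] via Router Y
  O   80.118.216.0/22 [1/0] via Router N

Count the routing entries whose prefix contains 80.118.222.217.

3

Prefixes containing 80.118.222.217:
  80.0.0.0/6 (80.0.0.0 - 83.255.255.255)
  80.116.0.0/14 (80.116.0.0 - 80.119.255.255)
  80.118.0.0/15 (80.118.0.0 - 80.119.255.255)
Total matching entries: 3.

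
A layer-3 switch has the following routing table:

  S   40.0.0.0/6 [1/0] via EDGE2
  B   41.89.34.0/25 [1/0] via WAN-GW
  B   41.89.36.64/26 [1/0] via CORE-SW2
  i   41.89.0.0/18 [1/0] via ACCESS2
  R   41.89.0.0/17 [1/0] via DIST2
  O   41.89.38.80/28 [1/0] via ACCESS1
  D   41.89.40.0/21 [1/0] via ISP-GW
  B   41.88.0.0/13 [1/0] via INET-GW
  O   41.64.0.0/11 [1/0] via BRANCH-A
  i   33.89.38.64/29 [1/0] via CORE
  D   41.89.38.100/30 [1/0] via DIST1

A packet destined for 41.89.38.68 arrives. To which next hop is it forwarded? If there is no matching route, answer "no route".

Routes whose prefix contains 41.89.38.68:
  40.0.0.0/6 (40.0.0.0 - 43.255.255.255) -> EDGE2
  41.64.0.0/11 (41.64.0.0 - 41.95.255.255) -> BRANCH-A
  41.88.0.0/13 (41.88.0.0 - 41.95.255.255) -> INET-GW
  41.89.0.0/17 (41.89.0.0 - 41.89.127.255) -> DIST2
  41.89.0.0/18 (41.89.0.0 - 41.89.63.255) -> ACCESS2
More-specific entries that do NOT match:
  41.89.38.100/30 (41.89.38.100 - 41.89.38.103) does not contain 41.89.38.68
  33.89.38.64/29 (33.89.38.64 - 33.89.38.71) does not contain 41.89.38.68
  41.89.38.80/28 (41.89.38.80 - 41.89.38.95) does not contain 41.89.38.68
  41.89.36.64/26 (41.89.36.64 - 41.89.36.127) does not contain 41.89.38.68
  41.89.34.0/25 (41.89.34.0 - 41.89.34.127) does not contain 41.89.38.68
  41.89.40.0/21 (41.89.40.0 - 41.89.47.255) does not contain 41.89.38.68
Longest matching prefix is /18 -> next hop ACCESS2.

ACCESS2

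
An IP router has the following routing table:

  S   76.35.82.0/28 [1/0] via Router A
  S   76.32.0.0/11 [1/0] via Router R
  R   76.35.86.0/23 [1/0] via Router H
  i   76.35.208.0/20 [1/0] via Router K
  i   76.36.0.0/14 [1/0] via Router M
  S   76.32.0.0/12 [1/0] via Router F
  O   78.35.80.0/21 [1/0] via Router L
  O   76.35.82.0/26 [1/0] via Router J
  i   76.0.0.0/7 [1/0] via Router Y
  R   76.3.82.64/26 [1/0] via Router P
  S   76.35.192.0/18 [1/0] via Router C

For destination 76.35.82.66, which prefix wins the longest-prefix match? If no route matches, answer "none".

Entries matching 76.35.82.66:
  76.0.0.0/7 (76.0.0.0 - 77.255.255.255)
  76.32.0.0/11 (76.32.0.0 - 76.63.255.255)
  76.32.0.0/12 (76.32.0.0 - 76.47.255.255)
Most specific is 76.32.0.0/12.

76.32.0.0/12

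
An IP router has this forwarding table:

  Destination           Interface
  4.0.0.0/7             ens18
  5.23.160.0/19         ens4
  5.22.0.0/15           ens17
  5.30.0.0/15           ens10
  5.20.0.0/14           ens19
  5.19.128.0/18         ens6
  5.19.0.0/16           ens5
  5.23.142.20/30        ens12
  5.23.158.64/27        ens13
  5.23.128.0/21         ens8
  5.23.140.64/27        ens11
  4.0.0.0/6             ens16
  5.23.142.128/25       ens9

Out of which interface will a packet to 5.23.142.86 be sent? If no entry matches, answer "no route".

Routes whose prefix contains 5.23.142.86:
  4.0.0.0/6 (4.0.0.0 - 7.255.255.255) -> ens16
  4.0.0.0/7 (4.0.0.0 - 5.255.255.255) -> ens18
  5.20.0.0/14 (5.20.0.0 - 5.23.255.255) -> ens19
  5.22.0.0/15 (5.22.0.0 - 5.23.255.255) -> ens17
More-specific entries that do NOT match:
  5.23.142.20/30 (5.23.142.20 - 5.23.142.23) does not contain 5.23.142.86
  5.23.158.64/27 (5.23.158.64 - 5.23.158.95) does not contain 5.23.142.86
  5.23.140.64/27 (5.23.140.64 - 5.23.140.95) does not contain 5.23.142.86
  5.23.142.128/25 (5.23.142.128 - 5.23.142.255) does not contain 5.23.142.86
  5.23.128.0/21 (5.23.128.0 - 5.23.135.255) does not contain 5.23.142.86
  5.23.160.0/19 (5.23.160.0 - 5.23.191.255) does not contain 5.23.142.86
  5.19.128.0/18 (5.19.128.0 - 5.19.191.255) does not contain 5.23.142.86
  5.19.0.0/16 (5.19.0.0 - 5.19.255.255) does not contain 5.23.142.86
Longest matching prefix is /15 -> interface ens17.

ens17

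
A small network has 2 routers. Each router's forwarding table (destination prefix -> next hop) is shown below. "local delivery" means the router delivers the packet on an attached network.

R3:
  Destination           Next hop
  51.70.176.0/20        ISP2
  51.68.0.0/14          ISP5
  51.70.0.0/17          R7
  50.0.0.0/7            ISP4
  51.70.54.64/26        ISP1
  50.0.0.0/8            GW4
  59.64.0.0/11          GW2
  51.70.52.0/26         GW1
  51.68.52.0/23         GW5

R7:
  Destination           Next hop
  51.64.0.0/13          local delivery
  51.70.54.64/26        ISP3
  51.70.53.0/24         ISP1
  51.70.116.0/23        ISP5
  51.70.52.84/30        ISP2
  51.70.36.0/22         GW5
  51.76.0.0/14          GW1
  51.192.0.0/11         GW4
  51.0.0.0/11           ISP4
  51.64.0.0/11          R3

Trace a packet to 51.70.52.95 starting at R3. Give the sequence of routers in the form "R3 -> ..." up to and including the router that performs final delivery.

R3 -> R7

At R3: longest match for 51.70.52.95 is 51.70.0.0/17 -> R7
At R7: longest match for 51.70.52.95 is 51.64.0.0/13 -> local delivery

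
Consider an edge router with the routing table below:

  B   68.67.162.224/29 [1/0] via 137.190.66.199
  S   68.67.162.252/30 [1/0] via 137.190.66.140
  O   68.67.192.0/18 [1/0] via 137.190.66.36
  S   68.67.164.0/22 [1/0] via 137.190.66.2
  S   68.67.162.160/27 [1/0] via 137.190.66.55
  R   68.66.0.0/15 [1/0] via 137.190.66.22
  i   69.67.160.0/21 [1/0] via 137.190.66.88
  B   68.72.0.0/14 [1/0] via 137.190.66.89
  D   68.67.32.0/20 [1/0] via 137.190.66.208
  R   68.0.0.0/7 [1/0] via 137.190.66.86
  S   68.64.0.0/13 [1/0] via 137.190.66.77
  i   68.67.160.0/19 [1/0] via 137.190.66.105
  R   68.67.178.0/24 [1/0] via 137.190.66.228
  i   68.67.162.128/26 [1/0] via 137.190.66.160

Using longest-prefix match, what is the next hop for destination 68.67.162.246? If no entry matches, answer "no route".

137.190.66.105

Routes whose prefix contains 68.67.162.246:
  68.0.0.0/7 (68.0.0.0 - 69.255.255.255) -> 137.190.66.86
  68.64.0.0/13 (68.64.0.0 - 68.71.255.255) -> 137.190.66.77
  68.66.0.0/15 (68.66.0.0 - 68.67.255.255) -> 137.190.66.22
  68.67.160.0/19 (68.67.160.0 - 68.67.191.255) -> 137.190.66.105
More-specific entries that do NOT match:
  68.67.162.252/30 (68.67.162.252 - 68.67.162.255) does not contain 68.67.162.246
  68.67.162.224/29 (68.67.162.224 - 68.67.162.231) does not contain 68.67.162.246
  68.67.162.160/27 (68.67.162.160 - 68.67.162.191) does not contain 68.67.162.246
  68.67.162.128/26 (68.67.162.128 - 68.67.162.191) does not contain 68.67.162.246
  68.67.178.0/24 (68.67.178.0 - 68.67.178.255) does not contain 68.67.162.246
  68.67.164.0/22 (68.67.164.0 - 68.67.167.255) does not contain 68.67.162.246
  69.67.160.0/21 (69.67.160.0 - 69.67.167.255) does not contain 68.67.162.246
  68.67.32.0/20 (68.67.32.0 - 68.67.47.255) does not contain 68.67.162.246
Longest matching prefix is /19 -> next hop 137.190.66.105.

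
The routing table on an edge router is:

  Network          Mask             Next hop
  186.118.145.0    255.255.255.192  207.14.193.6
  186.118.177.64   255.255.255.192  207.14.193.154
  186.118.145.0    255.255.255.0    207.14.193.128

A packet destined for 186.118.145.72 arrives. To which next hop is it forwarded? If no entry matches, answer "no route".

Routes whose prefix contains 186.118.145.72:
  186.118.145.0/24 (186.118.145.0 - 186.118.145.255) -> 207.14.193.128
More-specific entries that do NOT match:
  186.118.145.0/26 (186.118.145.0 - 186.118.145.63) does not contain 186.118.145.72
  186.118.177.64/26 (186.118.177.64 - 186.118.177.127) does not contain 186.118.145.72
Longest matching prefix is /24 -> next hop 207.14.193.128.

207.14.193.128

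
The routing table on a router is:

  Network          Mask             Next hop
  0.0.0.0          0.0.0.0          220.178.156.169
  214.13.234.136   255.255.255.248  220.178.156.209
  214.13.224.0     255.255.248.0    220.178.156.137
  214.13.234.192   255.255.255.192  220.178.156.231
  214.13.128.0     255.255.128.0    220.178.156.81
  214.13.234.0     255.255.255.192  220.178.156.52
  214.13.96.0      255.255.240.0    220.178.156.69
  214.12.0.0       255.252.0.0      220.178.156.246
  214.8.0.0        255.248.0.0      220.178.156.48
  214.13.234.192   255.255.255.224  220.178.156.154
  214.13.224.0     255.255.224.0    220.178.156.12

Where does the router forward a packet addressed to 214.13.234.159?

Routes whose prefix contains 214.13.234.159:
  0.0.0.0/0 (default, matches everything) -> 220.178.156.169
  214.8.0.0/13 (214.8.0.0 - 214.15.255.255) -> 220.178.156.48
  214.12.0.0/14 (214.12.0.0 - 214.15.255.255) -> 220.178.156.246
  214.13.128.0/17 (214.13.128.0 - 214.13.255.255) -> 220.178.156.81
  214.13.224.0/19 (214.13.224.0 - 214.13.255.255) -> 220.178.156.12
More-specific entries that do NOT match:
  214.13.234.136/29 (214.13.234.136 - 214.13.234.143) does not contain 214.13.234.159
  214.13.234.192/27 (214.13.234.192 - 214.13.234.223) does not contain 214.13.234.159
  214.13.234.192/26 (214.13.234.192 - 214.13.234.255) does not contain 214.13.234.159
  214.13.234.0/26 (214.13.234.0 - 214.13.234.63) does not contain 214.13.234.159
  214.13.224.0/21 (214.13.224.0 - 214.13.231.255) does not contain 214.13.234.159
  214.13.96.0/20 (214.13.96.0 - 214.13.111.255) does not contain 214.13.234.159
Longest matching prefix is /19 -> next hop 220.178.156.12.

220.178.156.12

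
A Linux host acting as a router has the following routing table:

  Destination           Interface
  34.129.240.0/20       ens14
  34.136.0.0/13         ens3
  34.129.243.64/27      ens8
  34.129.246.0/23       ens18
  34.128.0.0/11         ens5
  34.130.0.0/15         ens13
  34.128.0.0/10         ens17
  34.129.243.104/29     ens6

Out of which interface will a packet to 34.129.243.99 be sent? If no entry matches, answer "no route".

ens14

Routes whose prefix contains 34.129.243.99:
  34.128.0.0/10 (34.128.0.0 - 34.191.255.255) -> ens17
  34.128.0.0/11 (34.128.0.0 - 34.159.255.255) -> ens5
  34.129.240.0/20 (34.129.240.0 - 34.129.255.255) -> ens14
More-specific entries that do NOT match:
  34.129.243.104/29 (34.129.243.104 - 34.129.243.111) does not contain 34.129.243.99
  34.129.243.64/27 (34.129.243.64 - 34.129.243.95) does not contain 34.129.243.99
  34.129.246.0/23 (34.129.246.0 - 34.129.247.255) does not contain 34.129.243.99
Longest matching prefix is /20 -> interface ens14.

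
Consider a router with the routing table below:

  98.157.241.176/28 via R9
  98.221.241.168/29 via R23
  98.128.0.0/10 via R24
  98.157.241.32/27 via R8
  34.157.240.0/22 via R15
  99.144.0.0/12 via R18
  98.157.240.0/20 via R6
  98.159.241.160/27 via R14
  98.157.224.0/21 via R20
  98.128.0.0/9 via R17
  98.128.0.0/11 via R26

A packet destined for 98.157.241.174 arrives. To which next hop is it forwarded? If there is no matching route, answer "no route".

R6

Routes whose prefix contains 98.157.241.174:
  98.128.0.0/9 (98.128.0.0 - 98.255.255.255) -> R17
  98.128.0.0/10 (98.128.0.0 - 98.191.255.255) -> R24
  98.128.0.0/11 (98.128.0.0 - 98.159.255.255) -> R26
  98.157.240.0/20 (98.157.240.0 - 98.157.255.255) -> R6
More-specific entries that do NOT match:
  98.221.241.168/29 (98.221.241.168 - 98.221.241.175) does not contain 98.157.241.174
  98.157.241.176/28 (98.157.241.176 - 98.157.241.191) does not contain 98.157.241.174
  98.157.241.32/27 (98.157.241.32 - 98.157.241.63) does not contain 98.157.241.174
  98.159.241.160/27 (98.159.241.160 - 98.159.241.191) does not contain 98.157.241.174
  34.157.240.0/22 (34.157.240.0 - 34.157.243.255) does not contain 98.157.241.174
  98.157.224.0/21 (98.157.224.0 - 98.157.231.255) does not contain 98.157.241.174
Longest matching prefix is /20 -> next hop R6.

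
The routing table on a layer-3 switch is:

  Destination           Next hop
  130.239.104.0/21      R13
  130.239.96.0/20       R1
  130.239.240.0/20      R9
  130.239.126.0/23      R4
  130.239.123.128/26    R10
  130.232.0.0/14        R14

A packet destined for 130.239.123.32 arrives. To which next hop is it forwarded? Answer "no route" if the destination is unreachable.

no route

No entry's prefix contains 130.239.123.32; there is no default route.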